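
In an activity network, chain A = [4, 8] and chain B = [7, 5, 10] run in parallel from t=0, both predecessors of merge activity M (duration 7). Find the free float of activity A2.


ES(A2) = sum of predecessors on chain A = 4
EF(A2) = ES + duration = 4 + 8 = 12
Successor of A2 is M. ES(M) = max(sum(A), sum(B)) = max(12, 22) = 22
Free float = ES(successor) - EF(current) = 22 - 12 = 10

10


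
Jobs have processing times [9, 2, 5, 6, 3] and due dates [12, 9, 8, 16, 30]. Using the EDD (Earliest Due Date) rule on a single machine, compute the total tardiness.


Sort by due date (EDD order): [(5, 8), (2, 9), (9, 12), (6, 16), (3, 30)]
Compute completion times and tardiness:
  Job 1: p=5, d=8, C=5, tardiness=max(0,5-8)=0
  Job 2: p=2, d=9, C=7, tardiness=max(0,7-9)=0
  Job 3: p=9, d=12, C=16, tardiness=max(0,16-12)=4
  Job 4: p=6, d=16, C=22, tardiness=max(0,22-16)=6
  Job 5: p=3, d=30, C=25, tardiness=max(0,25-30)=0
Total tardiness = 10

10


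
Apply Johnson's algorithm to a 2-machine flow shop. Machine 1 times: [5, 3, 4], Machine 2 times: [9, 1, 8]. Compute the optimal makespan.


Apply Johnson's rule:
  Group 1 (a <= b): [(3, 4, 8), (1, 5, 9)]
  Group 2 (a > b): [(2, 3, 1)]
Optimal job order: [3, 1, 2]
Schedule:
  Job 3: M1 done at 4, M2 done at 12
  Job 1: M1 done at 9, M2 done at 21
  Job 2: M1 done at 12, M2 done at 22
Makespan = 22

22


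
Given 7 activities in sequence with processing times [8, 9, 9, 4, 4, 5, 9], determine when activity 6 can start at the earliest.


Activity 6 starts after activities 1 through 5 complete.
Predecessor durations: [8, 9, 9, 4, 4]
ES = 8 + 9 + 9 + 4 + 4 = 34

34


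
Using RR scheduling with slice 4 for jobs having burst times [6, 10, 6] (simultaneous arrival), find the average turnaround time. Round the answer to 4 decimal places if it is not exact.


Time quantum = 4
Execution trace:
  J1 runs 4 units, time = 4
  J2 runs 4 units, time = 8
  J3 runs 4 units, time = 12
  J1 runs 2 units, time = 14
  J2 runs 4 units, time = 18
  J3 runs 2 units, time = 20
  J2 runs 2 units, time = 22
Finish times: [14, 22, 20]
Average turnaround = 56/3 = 18.6667

18.6667


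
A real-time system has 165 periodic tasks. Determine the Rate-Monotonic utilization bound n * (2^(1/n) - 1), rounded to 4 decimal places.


Compute 2^(1/165) = 1.0042097281
Subtract 1: 1.0042097281 - 1 = 0.0042097281
Multiply by n: 165 * 0.0042097281 = 0.6946051365
Round to 4 dp: 0.6946

0.6946


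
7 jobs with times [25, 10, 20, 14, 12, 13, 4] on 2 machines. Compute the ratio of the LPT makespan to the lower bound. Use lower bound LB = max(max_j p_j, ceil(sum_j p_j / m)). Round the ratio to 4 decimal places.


LPT order: [25, 20, 14, 13, 12, 10, 4]
Machine loads after assignment: [48, 50]
LPT makespan = 50
Lower bound = max(max_job, ceil(total/2)) = max(25, 49) = 49
Ratio = 50 / 49 = 1.0204

1.0204


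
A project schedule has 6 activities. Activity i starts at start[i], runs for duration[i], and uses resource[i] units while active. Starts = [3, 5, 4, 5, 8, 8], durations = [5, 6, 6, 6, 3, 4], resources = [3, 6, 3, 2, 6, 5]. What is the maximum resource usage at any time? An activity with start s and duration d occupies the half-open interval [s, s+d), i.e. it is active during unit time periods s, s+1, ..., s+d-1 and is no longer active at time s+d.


Each activity i is active on [start_i, start_i + duration_i).
Compute total resource usage per time slot:
  t=0: active resources = [], total = 0
  t=1: active resources = [], total = 0
  t=2: active resources = [], total = 0
  t=3: active resources = [3], total = 3
  t=4: active resources = [3, 3], total = 6
  t=5: active resources = [3, 6, 3, 2], total = 14
  t=6: active resources = [3, 6, 3, 2], total = 14
  t=7: active resources = [3, 6, 3, 2], total = 14
  t=8: active resources = [6, 3, 2, 6, 5], total = 22
  t=9: active resources = [6, 3, 2, 6, 5], total = 22
  t=10: active resources = [6, 2, 6, 5], total = 19
  t=11: active resources = [5], total = 5
Peak resource demand = 22

22


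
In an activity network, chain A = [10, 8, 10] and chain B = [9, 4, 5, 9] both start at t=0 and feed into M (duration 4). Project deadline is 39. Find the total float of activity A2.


Forward pass: ES(A2) = sum of predecessors on chain A = 10
EF = ES + duration = 10 + 8 = 18
Backward pass: LF(M) = deadline = 39; LS(M) = 39 - 4 = 35
LF(A2) = LS(M) - sum(successors on chain A) = 35 - 10 = 25
LS = LF - duration = 25 - 8 = 17
Total float = LS - ES = 17 - 10 = 7

7


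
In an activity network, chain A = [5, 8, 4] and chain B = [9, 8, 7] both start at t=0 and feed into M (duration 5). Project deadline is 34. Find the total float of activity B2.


Forward pass: ES(B2) = sum of predecessors on chain B = 9
EF = ES + duration = 9 + 8 = 17
Backward pass: LF(M) = deadline = 34; LS(M) = 34 - 5 = 29
LF(B2) = LS(M) - sum(successors on chain B) = 29 - 7 = 22
LS = LF - duration = 22 - 8 = 14
Total float = LS - ES = 14 - 9 = 5

5


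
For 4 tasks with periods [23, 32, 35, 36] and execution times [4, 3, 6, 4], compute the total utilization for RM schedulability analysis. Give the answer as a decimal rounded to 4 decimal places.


Compute individual utilizations (exact fractions):
  Task 1: C/T = 4/23 (approx. 0.1739)
  Task 2: C/T = 3/32 (approx. 0.0938)
  Task 3: C/T = 6/35 (approx. 0.1714)
  Task 4: C/T = 4/36 = 1/9 (approx. 0.1111)
Total utilization U = 4/23 + 3/32 + 6/35 + 1/9 = 127559/231840
Rounded to 4 decimal places: U = 0.5502
RM (Liu & Layland) bound for 4 tasks = 0.756828; compare with U = 127559/231840 (approx. 0.550203)
U <= bound, so schedulable by RM sufficient condition.

0.5502


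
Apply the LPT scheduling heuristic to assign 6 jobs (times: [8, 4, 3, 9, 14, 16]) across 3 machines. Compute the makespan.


Sort jobs in decreasing order (LPT): [16, 14, 9, 8, 4, 3]
Assign each job to the least loaded machine:
  Machine 1: jobs [16, 3], load = 19
  Machine 2: jobs [14, 4], load = 18
  Machine 3: jobs [9, 8], load = 17
Makespan = max load = 19

19


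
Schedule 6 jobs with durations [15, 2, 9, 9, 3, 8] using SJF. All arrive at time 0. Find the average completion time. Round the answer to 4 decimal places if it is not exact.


SJF order (ascending): [2, 3, 8, 9, 9, 15]
Completion times:
  Job 1: burst=2, C=2
  Job 2: burst=3, C=5
  Job 3: burst=8, C=13
  Job 4: burst=9, C=22
  Job 5: burst=9, C=31
  Job 6: burst=15, C=46
Average completion = 119/6 = 19.8333

19.8333


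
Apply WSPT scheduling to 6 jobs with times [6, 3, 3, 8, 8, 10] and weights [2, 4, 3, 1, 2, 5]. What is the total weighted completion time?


Compute p/w ratios and sort ascending (WSPT): [(3, 4), (3, 3), (10, 5), (6, 2), (8, 2), (8, 1)]
Compute weighted completion times:
  Job (p=3,w=4): C=3, w*C=4*3=12
  Job (p=3,w=3): C=6, w*C=3*6=18
  Job (p=10,w=5): C=16, w*C=5*16=80
  Job (p=6,w=2): C=22, w*C=2*22=44
  Job (p=8,w=2): C=30, w*C=2*30=60
  Job (p=8,w=1): C=38, w*C=1*38=38
Total weighted completion time = 252

252


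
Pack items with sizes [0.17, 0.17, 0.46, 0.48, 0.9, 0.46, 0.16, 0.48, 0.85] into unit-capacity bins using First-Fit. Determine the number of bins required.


Place items sequentially using First-Fit:
  Item 0.17 -> new Bin 1
  Item 0.17 -> Bin 1 (now 0.34)
  Item 0.46 -> Bin 1 (now 0.8)
  Item 0.48 -> new Bin 2
  Item 0.9 -> new Bin 3
  Item 0.46 -> Bin 2 (now 0.94)
  Item 0.16 -> Bin 1 (now 0.96)
  Item 0.48 -> new Bin 4
  Item 0.85 -> new Bin 5
Total bins used = 5

5


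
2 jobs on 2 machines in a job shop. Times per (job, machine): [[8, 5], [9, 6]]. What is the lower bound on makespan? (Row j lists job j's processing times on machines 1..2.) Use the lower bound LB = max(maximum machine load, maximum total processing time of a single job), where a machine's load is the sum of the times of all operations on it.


Machine loads:
  Machine 1: 8 + 9 = 17
  Machine 2: 5 + 6 = 11
Max machine load = 17
Job totals:
  Job 1: 13
  Job 2: 15
Max job total = 15
Lower bound = max(17, 15) = 17

17


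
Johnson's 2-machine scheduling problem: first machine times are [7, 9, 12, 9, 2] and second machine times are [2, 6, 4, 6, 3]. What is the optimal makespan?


Apply Johnson's rule:
  Group 1 (a <= b): [(5, 2, 3)]
  Group 2 (a > b): [(2, 9, 6), (4, 9, 6), (3, 12, 4), (1, 7, 2)]
Optimal job order: [5, 2, 4, 3, 1]
Schedule:
  Job 5: M1 done at 2, M2 done at 5
  Job 2: M1 done at 11, M2 done at 17
  Job 4: M1 done at 20, M2 done at 26
  Job 3: M1 done at 32, M2 done at 36
  Job 1: M1 done at 39, M2 done at 41
Makespan = 41

41


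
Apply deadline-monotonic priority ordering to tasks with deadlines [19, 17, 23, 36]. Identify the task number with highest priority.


Sort tasks by relative deadline (ascending):
  Task 2: deadline = 17
  Task 1: deadline = 19
  Task 3: deadline = 23
  Task 4: deadline = 36
Priority order (highest first): [2, 1, 3, 4]
Highest priority task = 2

2


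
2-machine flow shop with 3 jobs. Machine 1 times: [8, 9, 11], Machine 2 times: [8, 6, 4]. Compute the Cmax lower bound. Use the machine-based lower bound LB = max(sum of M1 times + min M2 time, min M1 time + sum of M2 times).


LB1 = sum(M1 times) + min(M2 times) = 28 + 4 = 32
LB2 = min(M1 times) + sum(M2 times) = 8 + 18 = 26
Lower bound = max(LB1, LB2) = max(32, 26) = 32

32


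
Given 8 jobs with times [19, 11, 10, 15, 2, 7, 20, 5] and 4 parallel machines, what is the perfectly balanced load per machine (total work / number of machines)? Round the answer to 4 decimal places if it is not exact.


Total processing time = 19 + 11 + 10 + 15 + 2 + 7 + 20 + 5 = 89
Number of machines = 4
Ideal balanced load = 89 / 4 = 22.25

22.25


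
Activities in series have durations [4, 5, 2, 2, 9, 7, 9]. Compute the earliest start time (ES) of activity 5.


Activity 5 starts after activities 1 through 4 complete.
Predecessor durations: [4, 5, 2, 2]
ES = 4 + 5 + 2 + 2 = 13

13


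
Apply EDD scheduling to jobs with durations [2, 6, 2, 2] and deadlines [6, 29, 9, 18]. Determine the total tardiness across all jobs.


Sort by due date (EDD order): [(2, 6), (2, 9), (2, 18), (6, 29)]
Compute completion times and tardiness:
  Job 1: p=2, d=6, C=2, tardiness=max(0,2-6)=0
  Job 2: p=2, d=9, C=4, tardiness=max(0,4-9)=0
  Job 3: p=2, d=18, C=6, tardiness=max(0,6-18)=0
  Job 4: p=6, d=29, C=12, tardiness=max(0,12-29)=0
Total tardiness = 0

0


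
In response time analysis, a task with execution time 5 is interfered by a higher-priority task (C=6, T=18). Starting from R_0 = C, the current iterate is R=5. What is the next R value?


R_next = C + ceil(R_prev / T_hp) * C_hp
ceil(5 / 18) = ceil(0.2778) = 1
Interference = 1 * 6 = 6
R_next = 5 + 6 = 11

11


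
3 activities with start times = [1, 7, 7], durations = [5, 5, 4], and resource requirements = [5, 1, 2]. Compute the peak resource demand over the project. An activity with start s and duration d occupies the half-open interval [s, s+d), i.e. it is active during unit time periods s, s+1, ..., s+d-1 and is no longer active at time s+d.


Each activity i is active on [start_i, start_i + duration_i).
Compute total resource usage per time slot:
  t=0: active resources = [], total = 0
  t=1: active resources = [5], total = 5
  t=2: active resources = [5], total = 5
  t=3: active resources = [5], total = 5
  t=4: active resources = [5], total = 5
  t=5: active resources = [5], total = 5
  t=6: active resources = [], total = 0
  t=7: active resources = [1, 2], total = 3
  t=8: active resources = [1, 2], total = 3
  t=9: active resources = [1, 2], total = 3
  t=10: active resources = [1, 2], total = 3
  t=11: active resources = [1], total = 1
Peak resource demand = 5

5


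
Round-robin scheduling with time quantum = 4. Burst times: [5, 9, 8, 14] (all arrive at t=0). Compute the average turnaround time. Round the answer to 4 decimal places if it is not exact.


Time quantum = 4
Execution trace:
  J1 runs 4 units, time = 4
  J2 runs 4 units, time = 8
  J3 runs 4 units, time = 12
  J4 runs 4 units, time = 16
  J1 runs 1 units, time = 17
  J2 runs 4 units, time = 21
  J3 runs 4 units, time = 25
  J4 runs 4 units, time = 29
  J2 runs 1 units, time = 30
  J4 runs 4 units, time = 34
  J4 runs 2 units, time = 36
Finish times: [17, 30, 25, 36]
Average turnaround = 108/4 = 27.0

27.0


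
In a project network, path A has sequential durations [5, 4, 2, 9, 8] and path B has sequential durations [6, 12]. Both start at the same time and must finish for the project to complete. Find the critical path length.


Path A total = 5 + 4 + 2 + 9 + 8 = 28
Path B total = 6 + 12 = 18
Critical path = longest path = max(28, 18) = 28

28


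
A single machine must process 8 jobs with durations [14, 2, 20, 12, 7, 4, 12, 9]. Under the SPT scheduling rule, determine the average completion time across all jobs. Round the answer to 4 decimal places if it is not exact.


Sort jobs by processing time (SPT order): [2, 4, 7, 9, 12, 12, 14, 20]
Compute completion times sequentially:
  Job 1: processing = 2, completes at 2
  Job 2: processing = 4, completes at 6
  Job 3: processing = 7, completes at 13
  Job 4: processing = 9, completes at 22
  Job 5: processing = 12, completes at 34
  Job 6: processing = 12, completes at 46
  Job 7: processing = 14, completes at 60
  Job 8: processing = 20, completes at 80
Sum of completion times = 263
Average completion time = 263/8 = 32.875

32.875


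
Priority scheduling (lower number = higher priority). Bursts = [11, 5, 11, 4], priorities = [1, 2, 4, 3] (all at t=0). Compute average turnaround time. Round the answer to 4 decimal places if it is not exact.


Sort by priority (ascending = highest first):
Order: [(1, 11), (2, 5), (3, 4), (4, 11)]
Completion times:
  Priority 1, burst=11, C=11
  Priority 2, burst=5, C=16
  Priority 3, burst=4, C=20
  Priority 4, burst=11, C=31
Average turnaround = 78/4 = 19.5

19.5


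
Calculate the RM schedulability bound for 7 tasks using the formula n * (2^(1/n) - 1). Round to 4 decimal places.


Compute 2^(1/7) = 1.1040895137
Subtract 1: 1.1040895137 - 1 = 0.1040895137
Multiply by n: 7 * 0.1040895137 = 0.7286265959
Round to 4 dp: 0.7286

0.7286


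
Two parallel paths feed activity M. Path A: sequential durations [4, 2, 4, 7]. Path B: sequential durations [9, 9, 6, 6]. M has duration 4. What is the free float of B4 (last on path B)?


ES(B4) = sum of predecessors on chain B = 24
EF(B4) = ES + duration = 24 + 6 = 30
Successor of B4 is M. ES(M) = max(sum(A), sum(B)) = max(17, 30) = 30
Free float = ES(successor) - EF(current) = 30 - 30 = 0

0


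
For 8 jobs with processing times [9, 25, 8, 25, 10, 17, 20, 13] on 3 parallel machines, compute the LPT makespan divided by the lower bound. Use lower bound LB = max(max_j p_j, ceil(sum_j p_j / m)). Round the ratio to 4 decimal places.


LPT order: [25, 25, 20, 17, 13, 10, 9, 8]
Machine loads after assignment: [38, 44, 45]
LPT makespan = 45
Lower bound = max(max_job, ceil(total/3)) = max(25, 43) = 43
Ratio = 45 / 43 = 1.0465

1.0465


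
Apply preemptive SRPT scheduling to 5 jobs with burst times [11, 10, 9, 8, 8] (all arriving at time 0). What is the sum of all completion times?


Since all jobs arrive at t=0, SRPT equals SPT ordering.
SPT order: [8, 8, 9, 10, 11]
Completion times:
  Job 1: p=8, C=8
  Job 2: p=8, C=16
  Job 3: p=9, C=25
  Job 4: p=10, C=35
  Job 5: p=11, C=46
Total completion time = 8 + 16 + 25 + 35 + 46 = 130

130


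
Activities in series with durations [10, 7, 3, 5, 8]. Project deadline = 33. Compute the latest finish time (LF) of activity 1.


LF(activity 1) = deadline - sum of successor durations
Successors: activities 2 through 5 with durations [7, 3, 5, 8]
Sum of successor durations = 23
LF = 33 - 23 = 10

10


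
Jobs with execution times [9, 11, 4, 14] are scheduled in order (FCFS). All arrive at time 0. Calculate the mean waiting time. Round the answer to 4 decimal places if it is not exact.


FCFS order (as given): [9, 11, 4, 14]
Waiting times:
  Job 1: wait = 0
  Job 2: wait = 9
  Job 3: wait = 20
  Job 4: wait = 24
Sum of waiting times = 53
Average waiting time = 53/4 = 13.25

13.25


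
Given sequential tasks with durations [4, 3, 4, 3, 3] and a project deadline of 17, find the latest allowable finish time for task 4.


LF(activity 4) = deadline - sum of successor durations
Successors: activities 5 through 5 with durations [3]
Sum of successor durations = 3
LF = 17 - 3 = 14

14


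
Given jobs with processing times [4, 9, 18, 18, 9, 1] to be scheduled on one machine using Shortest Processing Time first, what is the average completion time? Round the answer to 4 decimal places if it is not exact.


Sort jobs by processing time (SPT order): [1, 4, 9, 9, 18, 18]
Compute completion times sequentially:
  Job 1: processing = 1, completes at 1
  Job 2: processing = 4, completes at 5
  Job 3: processing = 9, completes at 14
  Job 4: processing = 9, completes at 23
  Job 5: processing = 18, completes at 41
  Job 6: processing = 18, completes at 59
Sum of completion times = 143
Average completion time = 143/6 = 23.8333

23.8333


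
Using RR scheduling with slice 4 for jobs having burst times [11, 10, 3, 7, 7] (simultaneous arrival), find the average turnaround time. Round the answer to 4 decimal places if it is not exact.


Time quantum = 4
Execution trace:
  J1 runs 4 units, time = 4
  J2 runs 4 units, time = 8
  J3 runs 3 units, time = 11
  J4 runs 4 units, time = 15
  J5 runs 4 units, time = 19
  J1 runs 4 units, time = 23
  J2 runs 4 units, time = 27
  J4 runs 3 units, time = 30
  J5 runs 3 units, time = 33
  J1 runs 3 units, time = 36
  J2 runs 2 units, time = 38
Finish times: [36, 38, 11, 30, 33]
Average turnaround = 148/5 = 29.6

29.6


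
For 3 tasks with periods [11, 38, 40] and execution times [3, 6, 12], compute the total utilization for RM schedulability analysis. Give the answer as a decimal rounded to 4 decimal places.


Compute individual utilizations (exact fractions):
  Task 1: C/T = 3/11 (approx. 0.2727)
  Task 2: C/T = 6/38 = 3/19 (approx. 0.1579)
  Task 3: C/T = 12/40 = 3/10 (approx. 0.3)
Total utilization U = 3/11 + 3/19 + 3/10 = 1527/2090
Rounded to 4 decimal places: U = 0.7306
RM (Liu & Layland) bound for 3 tasks = 0.779763; compare with U = 1527/2090 (approx. 0.730622)
U <= bound, so schedulable by RM sufficient condition.

0.7306


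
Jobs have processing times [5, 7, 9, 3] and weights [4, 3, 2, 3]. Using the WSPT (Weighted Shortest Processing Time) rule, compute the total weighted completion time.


Compute p/w ratios and sort ascending (WSPT): [(3, 3), (5, 4), (7, 3), (9, 2)]
Compute weighted completion times:
  Job (p=3,w=3): C=3, w*C=3*3=9
  Job (p=5,w=4): C=8, w*C=4*8=32
  Job (p=7,w=3): C=15, w*C=3*15=45
  Job (p=9,w=2): C=24, w*C=2*24=48
Total weighted completion time = 134

134


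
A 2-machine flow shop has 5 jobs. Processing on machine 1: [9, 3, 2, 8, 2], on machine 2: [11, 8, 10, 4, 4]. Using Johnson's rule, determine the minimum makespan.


Apply Johnson's rule:
  Group 1 (a <= b): [(3, 2, 10), (5, 2, 4), (2, 3, 8), (1, 9, 11)]
  Group 2 (a > b): [(4, 8, 4)]
Optimal job order: [3, 5, 2, 1, 4]
Schedule:
  Job 3: M1 done at 2, M2 done at 12
  Job 5: M1 done at 4, M2 done at 16
  Job 2: M1 done at 7, M2 done at 24
  Job 1: M1 done at 16, M2 done at 35
  Job 4: M1 done at 24, M2 done at 39
Makespan = 39

39


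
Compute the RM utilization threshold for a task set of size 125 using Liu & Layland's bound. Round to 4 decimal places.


Compute 2^(1/125) = 1.0055605804
Subtract 1: 1.0055605804 - 1 = 0.0055605804
Multiply by n: 125 * 0.0055605804 = 0.6950725500
Round to 4 dp: 0.6951

0.6951


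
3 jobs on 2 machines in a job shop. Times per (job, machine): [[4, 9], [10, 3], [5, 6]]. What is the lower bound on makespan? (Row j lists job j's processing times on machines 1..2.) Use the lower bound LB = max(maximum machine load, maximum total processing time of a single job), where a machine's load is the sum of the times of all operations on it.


Machine loads:
  Machine 1: 4 + 10 + 5 = 19
  Machine 2: 9 + 3 + 6 = 18
Max machine load = 19
Job totals:
  Job 1: 13
  Job 2: 13
  Job 3: 11
Max job total = 13
Lower bound = max(19, 13) = 19

19


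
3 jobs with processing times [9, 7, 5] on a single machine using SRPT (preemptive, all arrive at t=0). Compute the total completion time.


Since all jobs arrive at t=0, SRPT equals SPT ordering.
SPT order: [5, 7, 9]
Completion times:
  Job 1: p=5, C=5
  Job 2: p=7, C=12
  Job 3: p=9, C=21
Total completion time = 5 + 12 + 21 = 38

38


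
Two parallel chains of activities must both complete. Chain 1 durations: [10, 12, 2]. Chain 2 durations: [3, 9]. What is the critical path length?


Path A total = 10 + 12 + 2 = 24
Path B total = 3 + 9 = 12
Critical path = longest path = max(24, 12) = 24

24


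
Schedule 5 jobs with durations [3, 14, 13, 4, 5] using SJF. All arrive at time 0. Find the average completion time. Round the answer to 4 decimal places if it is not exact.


SJF order (ascending): [3, 4, 5, 13, 14]
Completion times:
  Job 1: burst=3, C=3
  Job 2: burst=4, C=7
  Job 3: burst=5, C=12
  Job 4: burst=13, C=25
  Job 5: burst=14, C=39
Average completion = 86/5 = 17.2

17.2


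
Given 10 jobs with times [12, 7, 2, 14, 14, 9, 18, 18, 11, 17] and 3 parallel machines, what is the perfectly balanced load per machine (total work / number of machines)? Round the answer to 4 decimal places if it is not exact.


Total processing time = 12 + 7 + 2 + 14 + 14 + 9 + 18 + 18 + 11 + 17 = 122
Number of machines = 3
Ideal balanced load = 122 / 3 = 40.6667

40.6667


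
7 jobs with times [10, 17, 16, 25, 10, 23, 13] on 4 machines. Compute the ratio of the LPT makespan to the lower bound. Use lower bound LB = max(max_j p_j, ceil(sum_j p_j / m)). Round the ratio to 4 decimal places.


LPT order: [25, 23, 17, 16, 13, 10, 10]
Machine loads after assignment: [25, 33, 27, 29]
LPT makespan = 33
Lower bound = max(max_job, ceil(total/4)) = max(25, 29) = 29
Ratio = 33 / 29 = 1.1379

1.1379


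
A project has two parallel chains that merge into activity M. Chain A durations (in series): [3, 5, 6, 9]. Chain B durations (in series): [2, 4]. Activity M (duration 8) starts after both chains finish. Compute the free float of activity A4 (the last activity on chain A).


ES(A4) = sum of predecessors on chain A = 14
EF(A4) = ES + duration = 14 + 9 = 23
Successor of A4 is M. ES(M) = max(sum(A), sum(B)) = max(23, 6) = 23
Free float = ES(successor) - EF(current) = 23 - 23 = 0

0


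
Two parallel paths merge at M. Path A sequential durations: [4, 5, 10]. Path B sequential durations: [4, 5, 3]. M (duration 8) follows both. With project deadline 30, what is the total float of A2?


Forward pass: ES(A2) = sum of predecessors on chain A = 4
EF = ES + duration = 4 + 5 = 9
Backward pass: LF(M) = deadline = 30; LS(M) = 30 - 8 = 22
LF(A2) = LS(M) - sum(successors on chain A) = 22 - 10 = 12
LS = LF - duration = 12 - 5 = 7
Total float = LS - ES = 7 - 4 = 3

3


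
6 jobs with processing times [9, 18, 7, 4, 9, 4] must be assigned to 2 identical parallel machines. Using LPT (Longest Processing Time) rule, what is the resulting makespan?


Sort jobs in decreasing order (LPT): [18, 9, 9, 7, 4, 4]
Assign each job to the least loaded machine:
  Machine 1: jobs [18, 7], load = 25
  Machine 2: jobs [9, 9, 4, 4], load = 26
Makespan = max load = 26

26


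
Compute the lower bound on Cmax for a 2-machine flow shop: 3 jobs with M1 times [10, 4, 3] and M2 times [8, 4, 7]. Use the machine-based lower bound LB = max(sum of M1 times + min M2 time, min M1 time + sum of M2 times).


LB1 = sum(M1 times) + min(M2 times) = 17 + 4 = 21
LB2 = min(M1 times) + sum(M2 times) = 3 + 19 = 22
Lower bound = max(LB1, LB2) = max(21, 22) = 22

22


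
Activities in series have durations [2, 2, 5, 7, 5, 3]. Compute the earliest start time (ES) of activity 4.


Activity 4 starts after activities 1 through 3 complete.
Predecessor durations: [2, 2, 5]
ES = 2 + 2 + 5 = 9

9


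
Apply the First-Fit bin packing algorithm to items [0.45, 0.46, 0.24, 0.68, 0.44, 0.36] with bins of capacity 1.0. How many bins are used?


Place items sequentially using First-Fit:
  Item 0.45 -> new Bin 1
  Item 0.46 -> Bin 1 (now 0.91)
  Item 0.24 -> new Bin 2
  Item 0.68 -> Bin 2 (now 0.92)
  Item 0.44 -> new Bin 3
  Item 0.36 -> Bin 3 (now 0.8)
Total bins used = 3

3


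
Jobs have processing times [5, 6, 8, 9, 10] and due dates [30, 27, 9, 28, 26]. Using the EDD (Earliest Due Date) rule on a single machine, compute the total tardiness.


Sort by due date (EDD order): [(8, 9), (10, 26), (6, 27), (9, 28), (5, 30)]
Compute completion times and tardiness:
  Job 1: p=8, d=9, C=8, tardiness=max(0,8-9)=0
  Job 2: p=10, d=26, C=18, tardiness=max(0,18-26)=0
  Job 3: p=6, d=27, C=24, tardiness=max(0,24-27)=0
  Job 4: p=9, d=28, C=33, tardiness=max(0,33-28)=5
  Job 5: p=5, d=30, C=38, tardiness=max(0,38-30)=8
Total tardiness = 13

13


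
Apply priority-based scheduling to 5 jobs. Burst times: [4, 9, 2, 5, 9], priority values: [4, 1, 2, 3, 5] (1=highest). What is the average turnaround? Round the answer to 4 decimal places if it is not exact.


Sort by priority (ascending = highest first):
Order: [(1, 9), (2, 2), (3, 5), (4, 4), (5, 9)]
Completion times:
  Priority 1, burst=9, C=9
  Priority 2, burst=2, C=11
  Priority 3, burst=5, C=16
  Priority 4, burst=4, C=20
  Priority 5, burst=9, C=29
Average turnaround = 85/5 = 17.0

17.0


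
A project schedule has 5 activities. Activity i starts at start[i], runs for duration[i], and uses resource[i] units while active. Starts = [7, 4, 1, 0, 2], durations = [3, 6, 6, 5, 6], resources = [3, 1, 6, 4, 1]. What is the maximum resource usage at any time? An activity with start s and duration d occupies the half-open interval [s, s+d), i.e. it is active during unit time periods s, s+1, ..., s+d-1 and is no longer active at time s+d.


Each activity i is active on [start_i, start_i + duration_i).
Compute total resource usage per time slot:
  t=0: active resources = [4], total = 4
  t=1: active resources = [6, 4], total = 10
  t=2: active resources = [6, 4, 1], total = 11
  t=3: active resources = [6, 4, 1], total = 11
  t=4: active resources = [1, 6, 4, 1], total = 12
  t=5: active resources = [1, 6, 1], total = 8
  t=6: active resources = [1, 6, 1], total = 8
  t=7: active resources = [3, 1, 1], total = 5
  t=8: active resources = [3, 1], total = 4
  t=9: active resources = [3, 1], total = 4
Peak resource demand = 12

12


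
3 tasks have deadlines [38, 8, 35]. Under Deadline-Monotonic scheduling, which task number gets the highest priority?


Sort tasks by relative deadline (ascending):
  Task 2: deadline = 8
  Task 3: deadline = 35
  Task 1: deadline = 38
Priority order (highest first): [2, 3, 1]
Highest priority task = 2

2


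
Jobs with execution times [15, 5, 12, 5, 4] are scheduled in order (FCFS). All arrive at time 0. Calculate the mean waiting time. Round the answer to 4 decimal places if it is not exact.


FCFS order (as given): [15, 5, 12, 5, 4]
Waiting times:
  Job 1: wait = 0
  Job 2: wait = 15
  Job 3: wait = 20
  Job 4: wait = 32
  Job 5: wait = 37
Sum of waiting times = 104
Average waiting time = 104/5 = 20.8

20.8


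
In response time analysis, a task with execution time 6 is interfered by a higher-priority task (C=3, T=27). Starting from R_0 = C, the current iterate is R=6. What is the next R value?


R_next = C + ceil(R_prev / T_hp) * C_hp
ceil(6 / 27) = ceil(0.2222) = 1
Interference = 1 * 3 = 3
R_next = 6 + 3 = 9

9


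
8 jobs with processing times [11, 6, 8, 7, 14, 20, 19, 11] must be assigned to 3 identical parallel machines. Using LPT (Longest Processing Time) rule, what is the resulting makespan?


Sort jobs in decreasing order (LPT): [20, 19, 14, 11, 11, 8, 7, 6]
Assign each job to the least loaded machine:
  Machine 1: jobs [20, 8, 6], load = 34
  Machine 2: jobs [19, 11], load = 30
  Machine 3: jobs [14, 11, 7], load = 32
Makespan = max load = 34

34


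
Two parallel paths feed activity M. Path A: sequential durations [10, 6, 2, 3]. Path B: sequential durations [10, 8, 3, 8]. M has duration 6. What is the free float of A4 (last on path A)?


ES(A4) = sum of predecessors on chain A = 18
EF(A4) = ES + duration = 18 + 3 = 21
Successor of A4 is M. ES(M) = max(sum(A), sum(B)) = max(21, 29) = 29
Free float = ES(successor) - EF(current) = 29 - 21 = 8

8


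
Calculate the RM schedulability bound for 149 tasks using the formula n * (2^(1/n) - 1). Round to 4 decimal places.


Compute 2^(1/149) = 1.0046628318
Subtract 1: 1.0046628318 - 1 = 0.0046628318
Multiply by n: 149 * 0.0046628318 = 0.6947619382
Round to 4 dp: 0.6948

0.6948


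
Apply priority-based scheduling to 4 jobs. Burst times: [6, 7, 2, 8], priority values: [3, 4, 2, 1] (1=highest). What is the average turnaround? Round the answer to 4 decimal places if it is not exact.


Sort by priority (ascending = highest first):
Order: [(1, 8), (2, 2), (3, 6), (4, 7)]
Completion times:
  Priority 1, burst=8, C=8
  Priority 2, burst=2, C=10
  Priority 3, burst=6, C=16
  Priority 4, burst=7, C=23
Average turnaround = 57/4 = 14.25

14.25


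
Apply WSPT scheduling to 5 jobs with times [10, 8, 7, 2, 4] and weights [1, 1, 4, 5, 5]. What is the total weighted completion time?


Compute p/w ratios and sort ascending (WSPT): [(2, 5), (4, 5), (7, 4), (8, 1), (10, 1)]
Compute weighted completion times:
  Job (p=2,w=5): C=2, w*C=5*2=10
  Job (p=4,w=5): C=6, w*C=5*6=30
  Job (p=7,w=4): C=13, w*C=4*13=52
  Job (p=8,w=1): C=21, w*C=1*21=21
  Job (p=10,w=1): C=31, w*C=1*31=31
Total weighted completion time = 144

144


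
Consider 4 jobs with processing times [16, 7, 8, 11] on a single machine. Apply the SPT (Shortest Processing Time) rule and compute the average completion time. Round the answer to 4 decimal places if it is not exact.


Sort jobs by processing time (SPT order): [7, 8, 11, 16]
Compute completion times sequentially:
  Job 1: processing = 7, completes at 7
  Job 2: processing = 8, completes at 15
  Job 3: processing = 11, completes at 26
  Job 4: processing = 16, completes at 42
Sum of completion times = 90
Average completion time = 90/4 = 22.5

22.5


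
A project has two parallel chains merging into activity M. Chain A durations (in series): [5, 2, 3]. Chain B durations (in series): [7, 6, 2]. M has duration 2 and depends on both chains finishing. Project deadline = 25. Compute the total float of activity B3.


Forward pass: ES(B3) = sum of predecessors on chain B = 13
EF = ES + duration = 13 + 2 = 15
Backward pass: LF(M) = deadline = 25; LS(M) = 25 - 2 = 23
LF(B3) = LS(M) - sum(successors on chain B) = 23 - 0 = 23
LS = LF - duration = 23 - 2 = 21
Total float = LS - ES = 21 - 13 = 8

8


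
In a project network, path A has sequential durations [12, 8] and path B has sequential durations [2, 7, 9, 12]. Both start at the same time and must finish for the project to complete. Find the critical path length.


Path A total = 12 + 8 = 20
Path B total = 2 + 7 + 9 + 12 = 30
Critical path = longest path = max(20, 30) = 30

30


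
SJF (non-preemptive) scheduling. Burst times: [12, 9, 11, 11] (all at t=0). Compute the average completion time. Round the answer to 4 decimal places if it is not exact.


SJF order (ascending): [9, 11, 11, 12]
Completion times:
  Job 1: burst=9, C=9
  Job 2: burst=11, C=20
  Job 3: burst=11, C=31
  Job 4: burst=12, C=43
Average completion = 103/4 = 25.75

25.75


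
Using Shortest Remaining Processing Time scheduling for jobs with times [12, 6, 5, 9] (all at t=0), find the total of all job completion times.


Since all jobs arrive at t=0, SRPT equals SPT ordering.
SPT order: [5, 6, 9, 12]
Completion times:
  Job 1: p=5, C=5
  Job 2: p=6, C=11
  Job 3: p=9, C=20
  Job 4: p=12, C=32
Total completion time = 5 + 11 + 20 + 32 = 68

68


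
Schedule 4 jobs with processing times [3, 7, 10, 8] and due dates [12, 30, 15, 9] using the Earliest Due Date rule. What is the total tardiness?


Sort by due date (EDD order): [(8, 9), (3, 12), (10, 15), (7, 30)]
Compute completion times and tardiness:
  Job 1: p=8, d=9, C=8, tardiness=max(0,8-9)=0
  Job 2: p=3, d=12, C=11, tardiness=max(0,11-12)=0
  Job 3: p=10, d=15, C=21, tardiness=max(0,21-15)=6
  Job 4: p=7, d=30, C=28, tardiness=max(0,28-30)=0
Total tardiness = 6

6


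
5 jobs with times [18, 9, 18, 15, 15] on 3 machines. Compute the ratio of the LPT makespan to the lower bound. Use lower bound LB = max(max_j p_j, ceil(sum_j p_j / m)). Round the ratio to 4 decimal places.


LPT order: [18, 18, 15, 15, 9]
Machine loads after assignment: [27, 18, 30]
LPT makespan = 30
Lower bound = max(max_job, ceil(total/3)) = max(18, 25) = 25
Ratio = 30 / 25 = 1.2

1.2


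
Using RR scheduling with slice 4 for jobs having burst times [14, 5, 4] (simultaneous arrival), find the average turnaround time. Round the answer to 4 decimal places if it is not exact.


Time quantum = 4
Execution trace:
  J1 runs 4 units, time = 4
  J2 runs 4 units, time = 8
  J3 runs 4 units, time = 12
  J1 runs 4 units, time = 16
  J2 runs 1 units, time = 17
  J1 runs 4 units, time = 21
  J1 runs 2 units, time = 23
Finish times: [23, 17, 12]
Average turnaround = 52/3 = 17.3333

17.3333


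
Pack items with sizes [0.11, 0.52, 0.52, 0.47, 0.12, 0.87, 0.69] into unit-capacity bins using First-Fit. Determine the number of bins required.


Place items sequentially using First-Fit:
  Item 0.11 -> new Bin 1
  Item 0.52 -> Bin 1 (now 0.63)
  Item 0.52 -> new Bin 2
  Item 0.47 -> Bin 2 (now 0.99)
  Item 0.12 -> Bin 1 (now 0.75)
  Item 0.87 -> new Bin 3
  Item 0.69 -> new Bin 4
Total bins used = 4

4


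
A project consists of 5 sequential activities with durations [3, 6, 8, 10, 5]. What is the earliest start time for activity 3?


Activity 3 starts after activities 1 through 2 complete.
Predecessor durations: [3, 6]
ES = 3 + 6 = 9

9


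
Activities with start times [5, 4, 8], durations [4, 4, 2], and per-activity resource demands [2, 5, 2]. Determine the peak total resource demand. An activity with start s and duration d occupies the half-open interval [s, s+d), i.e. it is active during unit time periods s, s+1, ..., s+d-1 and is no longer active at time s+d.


Each activity i is active on [start_i, start_i + duration_i).
Compute total resource usage per time slot:
  t=0: active resources = [], total = 0
  t=1: active resources = [], total = 0
  t=2: active resources = [], total = 0
  t=3: active resources = [], total = 0
  t=4: active resources = [5], total = 5
  t=5: active resources = [2, 5], total = 7
  t=6: active resources = [2, 5], total = 7
  t=7: active resources = [2, 5], total = 7
  t=8: active resources = [2, 2], total = 4
  t=9: active resources = [2], total = 2
Peak resource demand = 7

7


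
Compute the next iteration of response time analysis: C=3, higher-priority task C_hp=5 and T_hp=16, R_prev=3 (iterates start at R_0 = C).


R_next = C + ceil(R_prev / T_hp) * C_hp
ceil(3 / 16) = ceil(0.1875) = 1
Interference = 1 * 5 = 5
R_next = 3 + 5 = 8

8


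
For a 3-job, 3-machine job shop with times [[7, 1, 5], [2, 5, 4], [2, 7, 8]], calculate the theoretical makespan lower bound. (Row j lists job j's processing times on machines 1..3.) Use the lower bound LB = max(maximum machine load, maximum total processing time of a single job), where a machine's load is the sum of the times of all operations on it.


Machine loads:
  Machine 1: 7 + 2 + 2 = 11
  Machine 2: 1 + 5 + 7 = 13
  Machine 3: 5 + 4 + 8 = 17
Max machine load = 17
Job totals:
  Job 1: 13
  Job 2: 11
  Job 3: 17
Max job total = 17
Lower bound = max(17, 17) = 17

17


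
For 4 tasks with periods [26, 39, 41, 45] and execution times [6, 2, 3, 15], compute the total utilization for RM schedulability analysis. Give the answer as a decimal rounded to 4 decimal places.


Compute individual utilizations (exact fractions):
  Task 1: C/T = 6/26 = 3/13 (approx. 0.2308)
  Task 2: C/T = 2/39 (approx. 0.0513)
  Task 3: C/T = 3/41 (approx. 0.0732)
  Task 4: C/T = 15/45 = 1/3 (approx. 0.3333)
Total utilization U = 3/13 + 2/39 + 3/41 + 1/3 = 367/533
Rounded to 4 decimal places: U = 0.6886
RM (Liu & Layland) bound for 4 tasks = 0.756828; compare with U = 367/533 (approx. 0.688555)
U <= bound, so schedulable by RM sufficient condition.

0.6886


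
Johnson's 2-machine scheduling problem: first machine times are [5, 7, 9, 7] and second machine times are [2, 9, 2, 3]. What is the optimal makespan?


Apply Johnson's rule:
  Group 1 (a <= b): [(2, 7, 9)]
  Group 2 (a > b): [(4, 7, 3), (1, 5, 2), (3, 9, 2)]
Optimal job order: [2, 4, 1, 3]
Schedule:
  Job 2: M1 done at 7, M2 done at 16
  Job 4: M1 done at 14, M2 done at 19
  Job 1: M1 done at 19, M2 done at 21
  Job 3: M1 done at 28, M2 done at 30
Makespan = 30

30


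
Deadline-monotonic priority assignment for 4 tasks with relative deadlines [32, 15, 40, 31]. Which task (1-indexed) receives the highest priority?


Sort tasks by relative deadline (ascending):
  Task 2: deadline = 15
  Task 4: deadline = 31
  Task 1: deadline = 32
  Task 3: deadline = 40
Priority order (highest first): [2, 4, 1, 3]
Highest priority task = 2

2


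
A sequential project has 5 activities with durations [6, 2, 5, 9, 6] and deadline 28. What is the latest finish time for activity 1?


LF(activity 1) = deadline - sum of successor durations
Successors: activities 2 through 5 with durations [2, 5, 9, 6]
Sum of successor durations = 22
LF = 28 - 22 = 6

6


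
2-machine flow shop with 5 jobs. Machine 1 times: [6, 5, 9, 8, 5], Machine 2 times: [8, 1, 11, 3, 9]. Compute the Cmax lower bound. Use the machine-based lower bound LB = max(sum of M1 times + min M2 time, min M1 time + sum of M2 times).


LB1 = sum(M1 times) + min(M2 times) = 33 + 1 = 34
LB2 = min(M1 times) + sum(M2 times) = 5 + 32 = 37
Lower bound = max(LB1, LB2) = max(34, 37) = 37

37


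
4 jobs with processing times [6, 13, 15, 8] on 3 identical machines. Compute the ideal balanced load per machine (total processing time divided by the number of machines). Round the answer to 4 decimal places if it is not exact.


Total processing time = 6 + 13 + 15 + 8 = 42
Number of machines = 3
Ideal balanced load = 42 / 3 = 14.0

14.0


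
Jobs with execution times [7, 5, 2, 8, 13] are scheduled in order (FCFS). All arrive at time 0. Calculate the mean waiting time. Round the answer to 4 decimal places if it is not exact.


FCFS order (as given): [7, 5, 2, 8, 13]
Waiting times:
  Job 1: wait = 0
  Job 2: wait = 7
  Job 3: wait = 12
  Job 4: wait = 14
  Job 5: wait = 22
Sum of waiting times = 55
Average waiting time = 55/5 = 11.0

11.0


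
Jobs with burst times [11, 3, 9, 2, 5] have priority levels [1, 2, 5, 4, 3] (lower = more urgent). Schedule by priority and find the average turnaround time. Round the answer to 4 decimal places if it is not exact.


Sort by priority (ascending = highest first):
Order: [(1, 11), (2, 3), (3, 5), (4, 2), (5, 9)]
Completion times:
  Priority 1, burst=11, C=11
  Priority 2, burst=3, C=14
  Priority 3, burst=5, C=19
  Priority 4, burst=2, C=21
  Priority 5, burst=9, C=30
Average turnaround = 95/5 = 19.0

19.0


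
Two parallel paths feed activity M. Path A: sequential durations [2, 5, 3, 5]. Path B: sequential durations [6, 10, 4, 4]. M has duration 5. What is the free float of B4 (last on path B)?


ES(B4) = sum of predecessors on chain B = 20
EF(B4) = ES + duration = 20 + 4 = 24
Successor of B4 is M. ES(M) = max(sum(A), sum(B)) = max(15, 24) = 24
Free float = ES(successor) - EF(current) = 24 - 24 = 0

0


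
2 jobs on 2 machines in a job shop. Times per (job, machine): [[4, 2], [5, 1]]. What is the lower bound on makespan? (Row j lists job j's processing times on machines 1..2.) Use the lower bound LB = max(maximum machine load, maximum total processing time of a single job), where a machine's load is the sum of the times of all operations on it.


Machine loads:
  Machine 1: 4 + 5 = 9
  Machine 2: 2 + 1 = 3
Max machine load = 9
Job totals:
  Job 1: 6
  Job 2: 6
Max job total = 6
Lower bound = max(9, 6) = 9

9


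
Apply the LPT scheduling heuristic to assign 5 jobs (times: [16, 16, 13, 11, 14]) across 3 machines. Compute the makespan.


Sort jobs in decreasing order (LPT): [16, 16, 14, 13, 11]
Assign each job to the least loaded machine:
  Machine 1: jobs [16, 11], load = 27
  Machine 2: jobs [16], load = 16
  Machine 3: jobs [14, 13], load = 27
Makespan = max load = 27

27
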